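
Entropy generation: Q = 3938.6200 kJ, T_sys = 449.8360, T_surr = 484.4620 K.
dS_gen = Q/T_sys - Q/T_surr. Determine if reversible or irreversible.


dS_sys = 3938.6200/449.8360 = 8.7557 kJ/K
dS_surr = -3938.6200/484.4620 = -8.1299 kJ/K
dS_gen = 8.7557 - 8.1299 = 0.6258 kJ/K (irreversible)

dS_gen = 0.6258 kJ/K, irreversible


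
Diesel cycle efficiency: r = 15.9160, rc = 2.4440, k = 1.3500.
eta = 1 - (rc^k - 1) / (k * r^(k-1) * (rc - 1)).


r^(k-1) = 2.6342
rc^k = 3.3415
eta = 0.5440 = 54.4021%

54.4021%


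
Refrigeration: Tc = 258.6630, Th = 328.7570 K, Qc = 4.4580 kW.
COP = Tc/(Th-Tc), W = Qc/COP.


COP = 258.6630 / 70.0940 = 3.6902
W = 4.4580 / 3.6902 = 1.2081 kW

COP = 3.6902, W = 1.2081 kW


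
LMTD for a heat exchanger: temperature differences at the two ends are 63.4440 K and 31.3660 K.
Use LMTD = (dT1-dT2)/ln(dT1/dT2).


dT1/dT2 = 2.0227
ln(dT1/dT2) = 0.7044
LMTD = 32.0780 / 0.7044 = 45.5373 K

45.5373 K


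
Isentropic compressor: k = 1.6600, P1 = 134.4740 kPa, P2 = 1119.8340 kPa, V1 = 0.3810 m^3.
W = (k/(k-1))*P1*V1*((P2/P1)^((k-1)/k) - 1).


(k-1)/k = 0.3976
(P2/P1)^exp = 2.3227
W = 2.5152 * 134.4740 * 0.3810 * (2.3227 - 1) = 170.4433 kJ

170.4433 kJ


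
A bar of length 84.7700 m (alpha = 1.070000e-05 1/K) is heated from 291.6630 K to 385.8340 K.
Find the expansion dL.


dT = 94.1710 K
dL = 1.070000e-05 * 84.7700 * 94.1710 = 0.085417 m
L_final = 84.855417 m

dL = 0.085417 m


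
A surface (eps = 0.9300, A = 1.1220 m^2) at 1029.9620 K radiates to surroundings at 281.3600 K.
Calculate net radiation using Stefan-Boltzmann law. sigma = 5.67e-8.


T^4 = 1.1253e+12
Tsurr^4 = 6.2669e+09
Q = 0.9300 * 5.67e-8 * 1.1220 * 1.1191e+12 = 66209.2086 W

66209.2086 W


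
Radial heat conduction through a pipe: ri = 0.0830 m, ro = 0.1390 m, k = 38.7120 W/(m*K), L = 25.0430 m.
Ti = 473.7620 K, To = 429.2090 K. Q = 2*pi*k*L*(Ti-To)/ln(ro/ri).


dT = 44.5530 K
ln(ro/ri) = 0.5156
Q = 2*pi*38.7120*25.0430*44.5530 / 0.5156 = 526317.4943 W

526317.4943 W


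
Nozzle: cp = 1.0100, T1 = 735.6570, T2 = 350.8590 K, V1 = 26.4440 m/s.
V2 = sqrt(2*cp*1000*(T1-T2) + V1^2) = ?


dT = 384.7980 K
2*cp*1000*dT = 777291.9600
V1^2 = 699.2851
V2 = sqrt(777991.2451) = 882.0381 m/s

882.0381 m/s


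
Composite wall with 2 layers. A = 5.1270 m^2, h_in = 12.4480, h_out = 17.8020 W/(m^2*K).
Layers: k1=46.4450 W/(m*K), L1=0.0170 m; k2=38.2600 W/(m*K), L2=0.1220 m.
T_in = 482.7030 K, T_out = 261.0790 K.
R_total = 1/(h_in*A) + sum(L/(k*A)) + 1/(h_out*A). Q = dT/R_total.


R_conv_in = 1/(12.4480*5.1270) = 0.0157
R_1 = 0.0170/(46.4450*5.1270) = 7.1392e-05
R_2 = 0.1220/(38.2600*5.1270) = 0.0006
R_conv_out = 1/(17.8020*5.1270) = 0.0110
R_total = 0.0273 K/W
Q = 221.6240 / 0.0273 = 8112.5723 W

R_total = 0.0273 K/W, Q = 8112.5723 W


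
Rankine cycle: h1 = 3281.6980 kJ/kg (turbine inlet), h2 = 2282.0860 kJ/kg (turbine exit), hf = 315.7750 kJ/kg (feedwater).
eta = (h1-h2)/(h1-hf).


W = 999.6120 kJ/kg
Q_in = 2965.9230 kJ/kg
eta = 0.3370 = 33.7032%

eta = 33.7032%


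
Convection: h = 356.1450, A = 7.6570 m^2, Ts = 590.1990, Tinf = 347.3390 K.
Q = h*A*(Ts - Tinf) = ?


dT = 242.8600 K
Q = 356.1450 * 7.6570 * 242.8600 = 662279.7701 W

662279.7701 W


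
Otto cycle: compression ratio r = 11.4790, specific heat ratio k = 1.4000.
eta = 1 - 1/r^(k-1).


r^(k-1) = 2.6544
eta = 1 - 1/2.6544 = 0.6233 = 62.3263%

62.3263%


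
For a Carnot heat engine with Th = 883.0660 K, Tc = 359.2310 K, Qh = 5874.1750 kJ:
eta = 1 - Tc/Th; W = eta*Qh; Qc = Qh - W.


eta = 1 - 359.2310/883.0660 = 0.5932
W = 0.5932 * 5874.1750 = 3484.5623 kJ
Qc = 5874.1750 - 3484.5623 = 2389.6127 kJ

eta = 59.3200%, W = 3484.5623 kJ, Qc = 2389.6127 kJ


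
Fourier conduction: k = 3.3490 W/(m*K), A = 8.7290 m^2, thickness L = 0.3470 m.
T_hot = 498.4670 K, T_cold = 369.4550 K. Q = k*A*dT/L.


dT = 129.0120 K
Q = 3.3490 * 8.7290 * 129.0120 / 0.3470 = 10868.7669 W

10868.7669 W


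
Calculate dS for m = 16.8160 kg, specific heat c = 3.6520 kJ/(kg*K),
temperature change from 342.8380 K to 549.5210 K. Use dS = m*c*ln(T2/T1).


T2/T1 = 1.6029
ln(T2/T1) = 0.4718
dS = 16.8160 * 3.6520 * 0.4718 = 28.9735 kJ/K

28.9735 kJ/K


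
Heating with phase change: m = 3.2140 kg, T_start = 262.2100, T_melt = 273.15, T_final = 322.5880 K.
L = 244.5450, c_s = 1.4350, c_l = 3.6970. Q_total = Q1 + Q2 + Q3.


Q1 (sensible, solid) = 3.2140 * 1.4350 * 10.9400 = 50.4563 kJ
Q2 (latent) = 3.2140 * 244.5450 = 785.9676 kJ
Q3 (sensible, liquid) = 3.2140 * 3.6970 * 49.4380 = 587.4301 kJ
Q_total = 1423.8540 kJ

1423.8540 kJ


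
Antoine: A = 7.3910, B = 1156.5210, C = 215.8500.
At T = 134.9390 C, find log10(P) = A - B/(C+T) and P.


C+T = 350.7890
B/(C+T) = 3.2969
log10(P) = 7.3910 - 3.2969 = 4.0941
P = 10^4.0941 = 12418.9955 mmHg

12418.9955 mmHg


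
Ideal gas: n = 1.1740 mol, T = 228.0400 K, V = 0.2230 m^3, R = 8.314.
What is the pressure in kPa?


P = nRT/V = 1.1740 * 8.314 * 228.0400 / 0.2230
= 2225.8154 / 0.2230 = 9981.2351 Pa = 9.9812 kPa

9.9812 kPa


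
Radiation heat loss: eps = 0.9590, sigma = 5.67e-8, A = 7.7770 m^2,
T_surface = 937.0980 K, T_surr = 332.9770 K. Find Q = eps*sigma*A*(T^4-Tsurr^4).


T^4 = 7.7115e+11
Tsurr^4 = 1.2293e+10
Q = 0.9590 * 5.67e-8 * 7.7770 * 7.5886e+11 = 320903.8481 W

320903.8481 W


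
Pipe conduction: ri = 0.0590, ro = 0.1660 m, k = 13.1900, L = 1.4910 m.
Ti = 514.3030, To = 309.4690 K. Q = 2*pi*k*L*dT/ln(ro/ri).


dT = 204.8340 K
ln(ro/ri) = 1.0345
Q = 2*pi*13.1900*1.4910*204.8340 / 1.0345 = 24467.7878 W

24467.7878 W


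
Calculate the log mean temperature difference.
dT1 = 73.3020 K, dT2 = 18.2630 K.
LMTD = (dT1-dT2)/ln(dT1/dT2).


dT1/dT2 = 4.0137
ln(dT1/dT2) = 1.3897
LMTD = 55.0390 / 1.3897 = 39.6046 K

39.6046 K


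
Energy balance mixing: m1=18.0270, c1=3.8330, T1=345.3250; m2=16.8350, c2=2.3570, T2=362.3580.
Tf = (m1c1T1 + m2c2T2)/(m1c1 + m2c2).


num = 38239.4909
den = 108.7776
Tf = 351.5383 K

351.5383 K


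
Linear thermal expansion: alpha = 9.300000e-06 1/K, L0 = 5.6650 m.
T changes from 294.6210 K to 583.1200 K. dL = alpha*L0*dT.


dT = 288.4990 K
dL = 9.300000e-06 * 5.6650 * 288.4990 = 0.015199 m
L_final = 5.680199 m

dL = 0.015199 m


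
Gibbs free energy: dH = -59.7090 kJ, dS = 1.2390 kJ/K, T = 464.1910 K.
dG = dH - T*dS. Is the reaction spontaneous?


T*dS = 464.1910 * 1.2390 = 575.1326 kJ
dG = -59.7090 - 575.1326 = -634.8416 kJ (spontaneous)

dG = -634.8416 kJ, spontaneous


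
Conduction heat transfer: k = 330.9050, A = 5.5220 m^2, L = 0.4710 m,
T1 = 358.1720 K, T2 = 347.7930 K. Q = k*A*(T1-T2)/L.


dT = 10.3790 K
Q = 330.9050 * 5.5220 * 10.3790 / 0.4710 = 40265.6150 W

40265.6150 W


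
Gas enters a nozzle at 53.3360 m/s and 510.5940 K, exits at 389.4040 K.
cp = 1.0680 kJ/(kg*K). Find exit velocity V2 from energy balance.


dT = 121.1900 K
2*cp*1000*dT = 258861.8400
V1^2 = 2844.7289
V2 = sqrt(261706.5689) = 511.5726 m/s

511.5726 m/s


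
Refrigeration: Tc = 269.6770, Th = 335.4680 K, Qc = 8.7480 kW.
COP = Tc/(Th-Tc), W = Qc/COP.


COP = 269.6770 / 65.7910 = 4.0990
W = 8.7480 / 4.0990 = 2.1342 kW

COP = 4.0990, W = 2.1342 kW


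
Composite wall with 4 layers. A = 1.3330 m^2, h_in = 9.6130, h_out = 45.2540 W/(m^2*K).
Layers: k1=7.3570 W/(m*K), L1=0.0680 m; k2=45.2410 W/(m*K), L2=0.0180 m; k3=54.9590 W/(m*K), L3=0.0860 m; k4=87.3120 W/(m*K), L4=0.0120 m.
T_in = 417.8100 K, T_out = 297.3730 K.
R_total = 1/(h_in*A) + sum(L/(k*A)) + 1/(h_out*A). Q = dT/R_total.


R_conv_in = 1/(9.6130*1.3330) = 0.0780
R_1 = 0.0680/(7.3570*1.3330) = 0.0069
R_2 = 0.0180/(45.2410*1.3330) = 0.0003
R_3 = 0.0860/(54.9590*1.3330) = 0.0012
R_4 = 0.0120/(87.3120*1.3330) = 0.0001
R_conv_out = 1/(45.2540*1.3330) = 0.0166
R_total = 0.1031 K/W
Q = 120.4370 / 0.1031 = 1167.8682 W

R_total = 0.1031 K/W, Q = 1167.8682 W


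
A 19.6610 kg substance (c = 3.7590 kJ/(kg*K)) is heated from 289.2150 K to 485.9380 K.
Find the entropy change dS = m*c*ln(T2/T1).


T2/T1 = 1.6802
ln(T2/T1) = 0.5189
dS = 19.6610 * 3.7590 * 0.5189 = 38.3505 kJ/K

38.3505 kJ/K


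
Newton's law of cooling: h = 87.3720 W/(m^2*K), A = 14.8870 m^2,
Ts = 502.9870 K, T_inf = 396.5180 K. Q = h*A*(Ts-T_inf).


dT = 106.4690 K
Q = 87.3720 * 14.8870 * 106.4690 = 138484.9698 W

138484.9698 W


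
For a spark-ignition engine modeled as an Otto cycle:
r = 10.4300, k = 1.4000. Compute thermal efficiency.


r^(k-1) = 2.5545
eta = 1 - 1/2.5545 = 0.6085 = 60.8541%

60.8541%


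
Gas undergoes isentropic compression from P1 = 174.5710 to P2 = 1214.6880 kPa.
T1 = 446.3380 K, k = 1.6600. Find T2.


(k-1)/k = 0.3976
(P2/P1)^exp = 2.1626
T2 = 446.3380 * 2.1626 = 965.2300 K

965.2300 K


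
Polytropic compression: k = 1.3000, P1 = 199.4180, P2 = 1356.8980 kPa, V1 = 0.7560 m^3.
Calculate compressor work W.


(k-1)/k = 0.2308
(P2/P1)^exp = 1.5566
W = 4.3333 * 199.4180 * 0.7560 * (1.5566 - 1) = 363.6316 kJ

363.6316 kJ


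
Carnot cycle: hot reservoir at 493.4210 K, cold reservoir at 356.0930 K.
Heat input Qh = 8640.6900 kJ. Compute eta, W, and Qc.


eta = 1 - 356.0930/493.4210 = 0.2783
W = 0.2783 * 8640.6900 = 2404.8605 kJ
Qc = 8640.6900 - 2404.8605 = 6235.8295 kJ

eta = 27.8318%, W = 2404.8605 kJ, Qc = 6235.8295 kJ


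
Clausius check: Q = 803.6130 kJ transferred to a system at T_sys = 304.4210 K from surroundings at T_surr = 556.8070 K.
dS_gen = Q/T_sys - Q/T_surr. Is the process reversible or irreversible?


dS_sys = 803.6130/304.4210 = 2.6398 kJ/K
dS_surr = -803.6130/556.8070 = -1.4433 kJ/K
dS_gen = 2.6398 - 1.4433 = 1.1966 kJ/K (irreversible)

dS_gen = 1.1966 kJ/K, irreversible


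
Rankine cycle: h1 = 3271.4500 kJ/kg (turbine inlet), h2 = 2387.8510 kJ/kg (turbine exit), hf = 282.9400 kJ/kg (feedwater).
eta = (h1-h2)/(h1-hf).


W = 883.5990 kJ/kg
Q_in = 2988.5100 kJ/kg
eta = 0.2957 = 29.5665%

eta = 29.5665%


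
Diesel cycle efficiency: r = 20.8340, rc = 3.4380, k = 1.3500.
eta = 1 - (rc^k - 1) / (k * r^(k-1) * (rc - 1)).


r^(k-1) = 2.8945
rc^k = 5.2968
eta = 0.5490 = 54.8969%

54.8969%


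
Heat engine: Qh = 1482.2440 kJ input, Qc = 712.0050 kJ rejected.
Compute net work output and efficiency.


W = 1482.2440 - 712.0050 = 770.2390 kJ
eta = 770.2390 / 1482.2440 = 0.5196 = 51.9644%

W = 770.2390 kJ, eta = 51.9644%


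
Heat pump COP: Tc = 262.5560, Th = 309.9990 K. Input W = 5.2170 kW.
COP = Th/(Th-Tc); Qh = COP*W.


COP = 309.9990 / 47.4430 = 6.5341
Qh = 6.5341 * 5.2170 = 34.0886 kW

COP = 6.5341, Qh = 34.0886 kW


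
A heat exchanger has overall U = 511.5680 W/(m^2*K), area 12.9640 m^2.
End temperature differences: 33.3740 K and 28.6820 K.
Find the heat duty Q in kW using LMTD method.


LMTD = 30.9688 K
Q = 511.5680 * 12.9640 * 30.9688 = 205383.9657 W = 205.3840 kW

205.3840 kW


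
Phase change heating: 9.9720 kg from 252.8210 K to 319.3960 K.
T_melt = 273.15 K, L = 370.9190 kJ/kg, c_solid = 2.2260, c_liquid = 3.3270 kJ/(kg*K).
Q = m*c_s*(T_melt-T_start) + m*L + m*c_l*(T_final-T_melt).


Q1 (sensible, solid) = 9.9720 * 2.2260 * 20.3290 = 451.2565 kJ
Q2 (latent) = 9.9720 * 370.9190 = 3698.8043 kJ
Q3 (sensible, liquid) = 9.9720 * 3.3270 * 46.2460 = 1534.2963 kJ
Q_total = 5684.3571 kJ

5684.3571 kJ


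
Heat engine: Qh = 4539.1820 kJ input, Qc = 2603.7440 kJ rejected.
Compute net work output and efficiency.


W = 4539.1820 - 2603.7440 = 1935.4380 kJ
eta = 1935.4380 / 4539.1820 = 0.4264 = 42.6385%

W = 1935.4380 kJ, eta = 42.6385%


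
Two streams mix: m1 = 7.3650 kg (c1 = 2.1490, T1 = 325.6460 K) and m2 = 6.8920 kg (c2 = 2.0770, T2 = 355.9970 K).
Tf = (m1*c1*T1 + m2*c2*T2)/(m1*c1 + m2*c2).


num = 10250.1092
den = 30.1421
Tf = 340.0599 K

340.0599 K


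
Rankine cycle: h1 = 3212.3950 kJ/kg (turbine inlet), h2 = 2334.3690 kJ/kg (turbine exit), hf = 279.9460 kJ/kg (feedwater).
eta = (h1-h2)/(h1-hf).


W = 878.0260 kJ/kg
Q_in = 2932.4490 kJ/kg
eta = 0.2994 = 29.9417%

eta = 29.9417%


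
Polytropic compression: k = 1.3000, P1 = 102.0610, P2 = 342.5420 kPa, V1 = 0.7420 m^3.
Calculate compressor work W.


(k-1)/k = 0.2308
(P2/P1)^exp = 1.3224
W = 4.3333 * 102.0610 * 0.7420 * (1.3224 - 1) = 105.7869 kJ

105.7869 kJ


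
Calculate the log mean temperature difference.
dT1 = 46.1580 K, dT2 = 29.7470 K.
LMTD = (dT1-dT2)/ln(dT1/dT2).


dT1/dT2 = 1.5517
ln(dT1/dT2) = 0.4393
LMTD = 16.4110 / 0.4393 = 37.3536 K

37.3536 K


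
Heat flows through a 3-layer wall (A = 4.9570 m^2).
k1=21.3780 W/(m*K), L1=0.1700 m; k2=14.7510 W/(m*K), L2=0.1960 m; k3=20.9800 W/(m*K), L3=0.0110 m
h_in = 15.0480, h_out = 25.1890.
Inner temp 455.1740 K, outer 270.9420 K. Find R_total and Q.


R_conv_in = 1/(15.0480*4.9570) = 0.0134
R_1 = 0.1700/(21.3780*4.9570) = 0.0016
R_2 = 0.1960/(14.7510*4.9570) = 0.0027
R_3 = 0.0110/(20.9800*4.9570) = 0.0001
R_conv_out = 1/(25.1890*4.9570) = 0.0080
R_total = 0.0258 K/W
Q = 184.2320 / 0.0258 = 7139.2721 W

R_total = 0.0258 K/W, Q = 7139.2721 W


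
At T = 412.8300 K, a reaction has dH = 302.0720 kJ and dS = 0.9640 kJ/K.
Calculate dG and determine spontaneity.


T*dS = 412.8300 * 0.9640 = 397.9681 kJ
dG = 302.0720 - 397.9681 = -95.8961 kJ (spontaneous)

dG = -95.8961 kJ, spontaneous


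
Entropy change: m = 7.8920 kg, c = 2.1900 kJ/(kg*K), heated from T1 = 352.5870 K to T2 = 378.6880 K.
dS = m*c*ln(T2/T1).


T2/T1 = 1.0740
ln(T2/T1) = 0.0714
dS = 7.8920 * 2.1900 * 0.0714 = 1.2343 kJ/K

1.2343 kJ/K


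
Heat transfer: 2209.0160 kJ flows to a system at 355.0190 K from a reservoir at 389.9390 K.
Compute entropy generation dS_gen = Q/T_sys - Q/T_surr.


dS_sys = 2209.0160/355.0190 = 6.2222 kJ/K
dS_surr = -2209.0160/389.9390 = -5.6650 kJ/K
dS_gen = 6.2222 - 5.6650 = 0.5572 kJ/K (irreversible)

dS_gen = 0.5572 kJ/K, irreversible


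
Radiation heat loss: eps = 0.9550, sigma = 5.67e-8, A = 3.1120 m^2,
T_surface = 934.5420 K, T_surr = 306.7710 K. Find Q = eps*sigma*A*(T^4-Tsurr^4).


T^4 = 7.6277e+11
Tsurr^4 = 8.8564e+09
Q = 0.9550 * 5.67e-8 * 3.1120 * 7.5392e+11 = 127042.5813 W

127042.5813 W


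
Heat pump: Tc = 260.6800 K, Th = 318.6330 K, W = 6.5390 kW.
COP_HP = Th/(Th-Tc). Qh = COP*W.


COP = 318.6330 / 57.9530 = 5.4981
Qh = 5.4981 * 6.5390 = 35.9523 kW

COP = 5.4981, Qh = 35.9523 kW


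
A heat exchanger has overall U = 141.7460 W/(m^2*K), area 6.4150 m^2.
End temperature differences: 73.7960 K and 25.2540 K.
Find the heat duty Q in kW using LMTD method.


LMTD = 45.2682 K
Q = 141.7460 * 6.4150 * 45.2682 = 41162.4053 W = 41.1624 kW

41.1624 kW


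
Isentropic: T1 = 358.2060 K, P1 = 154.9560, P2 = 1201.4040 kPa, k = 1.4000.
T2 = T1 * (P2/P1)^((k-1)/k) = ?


(k-1)/k = 0.2857
(P2/P1)^exp = 1.7953
T2 = 358.2060 * 1.7953 = 643.0877 K

643.0877 K


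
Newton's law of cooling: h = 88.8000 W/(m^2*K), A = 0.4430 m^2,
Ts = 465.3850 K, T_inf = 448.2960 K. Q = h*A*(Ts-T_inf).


dT = 17.0890 K
Q = 88.8000 * 0.4430 * 17.0890 = 672.2539 W

672.2539 W


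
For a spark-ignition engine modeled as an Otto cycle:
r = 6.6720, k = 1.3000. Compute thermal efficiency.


r^(k-1) = 1.7672
eta = 1 - 1/1.7672 = 0.4341 = 43.4122%

43.4122%


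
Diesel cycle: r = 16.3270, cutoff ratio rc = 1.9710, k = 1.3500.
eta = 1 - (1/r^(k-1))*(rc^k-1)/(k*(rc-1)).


r^(k-1) = 2.6578
rc^k = 2.4993
eta = 0.5696 = 56.9639%

56.9639%


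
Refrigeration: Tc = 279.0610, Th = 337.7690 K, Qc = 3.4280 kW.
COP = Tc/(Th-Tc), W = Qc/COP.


COP = 279.0610 / 58.7080 = 4.7534
W = 3.4280 / 4.7534 = 0.7212 kW

COP = 4.7534, W = 0.7212 kW


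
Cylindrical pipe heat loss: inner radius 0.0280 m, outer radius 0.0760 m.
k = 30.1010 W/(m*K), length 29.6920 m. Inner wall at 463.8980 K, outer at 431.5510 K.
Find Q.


dT = 32.3470 K
ln(ro/ri) = 0.9985
Q = 2*pi*30.1010*29.6920*32.3470 / 0.9985 = 181917.1502 W

181917.1502 W


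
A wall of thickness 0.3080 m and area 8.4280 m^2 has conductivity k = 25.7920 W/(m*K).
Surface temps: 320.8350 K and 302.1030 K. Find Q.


dT = 18.7320 K
Q = 25.7920 * 8.4280 * 18.7320 / 0.3080 = 13220.3508 W

13220.3508 W


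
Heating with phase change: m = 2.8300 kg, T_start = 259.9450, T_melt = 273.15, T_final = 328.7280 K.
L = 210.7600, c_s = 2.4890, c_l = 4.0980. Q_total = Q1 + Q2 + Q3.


Q1 (sensible, solid) = 2.8300 * 2.4890 * 13.2050 = 93.0143 kJ
Q2 (latent) = 2.8300 * 210.7600 = 596.4508 kJ
Q3 (sensible, liquid) = 2.8300 * 4.0980 * 55.5780 = 644.5570 kJ
Q_total = 1334.0221 kJ

1334.0221 kJ


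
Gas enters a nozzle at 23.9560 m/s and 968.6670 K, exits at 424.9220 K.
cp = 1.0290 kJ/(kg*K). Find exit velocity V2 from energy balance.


dT = 543.7450 K
2*cp*1000*dT = 1119027.2100
V1^2 = 573.8899
V2 = sqrt(1119601.0999) = 1058.1120 m/s

1058.1120 m/s


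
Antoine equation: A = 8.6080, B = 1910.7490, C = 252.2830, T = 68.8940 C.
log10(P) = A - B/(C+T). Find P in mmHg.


C+T = 321.1770
B/(C+T) = 5.9492
log10(P) = 8.6080 - 5.9492 = 2.6588
P = 10^2.6588 = 455.8178 mmHg

455.8178 mmHg


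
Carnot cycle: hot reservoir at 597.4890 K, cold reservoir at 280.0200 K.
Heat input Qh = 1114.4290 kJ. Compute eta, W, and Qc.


eta = 1 - 280.0200/597.4890 = 0.5313
W = 0.5313 * 1114.4290 = 592.1392 kJ
Qc = 1114.4290 - 592.1392 = 522.2898 kJ

eta = 53.1339%, W = 592.1392 kJ, Qc = 522.2898 kJ


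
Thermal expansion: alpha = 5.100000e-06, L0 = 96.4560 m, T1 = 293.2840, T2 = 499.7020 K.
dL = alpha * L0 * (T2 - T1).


dT = 206.4180 K
dL = 5.100000e-06 * 96.4560 * 206.4180 = 0.101542 m
L_final = 96.557542 m

dL = 0.101542 m


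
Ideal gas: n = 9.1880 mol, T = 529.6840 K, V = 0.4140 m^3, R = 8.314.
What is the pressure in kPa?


P = nRT/V = 9.1880 * 8.314 * 529.6840 / 0.4140
= 40462.0480 / 0.4140 = 97734.4155 Pa = 97.7344 kPa

97.7344 kPa


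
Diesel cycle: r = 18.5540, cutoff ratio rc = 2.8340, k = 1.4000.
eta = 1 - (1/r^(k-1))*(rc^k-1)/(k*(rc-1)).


r^(k-1) = 3.2164
rc^k = 4.2989
eta = 0.6005 = 60.0543%

60.0543%


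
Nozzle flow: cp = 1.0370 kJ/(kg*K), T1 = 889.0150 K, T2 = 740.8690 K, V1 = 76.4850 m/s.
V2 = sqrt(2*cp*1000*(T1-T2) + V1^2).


dT = 148.1460 K
2*cp*1000*dT = 307254.8040
V1^2 = 5849.9552
V2 = sqrt(313104.7592) = 559.5576 m/s

559.5576 m/s


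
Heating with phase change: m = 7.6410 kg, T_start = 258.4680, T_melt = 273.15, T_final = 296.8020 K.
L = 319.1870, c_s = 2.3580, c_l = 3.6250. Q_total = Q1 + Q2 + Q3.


Q1 (sensible, solid) = 7.6410 * 2.3580 * 14.6820 = 264.5326 kJ
Q2 (latent) = 7.6410 * 319.1870 = 2438.9079 kJ
Q3 (sensible, liquid) = 7.6410 * 3.6250 * 23.6520 = 655.1279 kJ
Q_total = 3358.5684 kJ

3358.5684 kJ


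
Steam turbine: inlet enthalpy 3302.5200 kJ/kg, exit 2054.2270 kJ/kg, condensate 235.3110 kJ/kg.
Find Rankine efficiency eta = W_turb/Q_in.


W = 1248.2930 kJ/kg
Q_in = 3067.2090 kJ/kg
eta = 0.4070 = 40.6980%

eta = 40.6980%


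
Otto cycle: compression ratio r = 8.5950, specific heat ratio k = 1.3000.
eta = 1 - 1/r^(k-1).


r^(k-1) = 1.9067
eta = 1 - 1/1.9067 = 0.4755 = 47.5523%

47.5523%


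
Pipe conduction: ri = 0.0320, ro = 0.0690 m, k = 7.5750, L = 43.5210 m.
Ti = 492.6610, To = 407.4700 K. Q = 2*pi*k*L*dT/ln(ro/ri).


dT = 85.1910 K
ln(ro/ri) = 0.7684
Q = 2*pi*7.5750*43.5210*85.1910 / 0.7684 = 229659.4642 W

229659.4642 W


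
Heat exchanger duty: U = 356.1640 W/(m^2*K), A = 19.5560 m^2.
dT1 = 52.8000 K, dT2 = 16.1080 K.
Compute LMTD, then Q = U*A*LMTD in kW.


LMTD = 30.9065 K
Q = 356.1640 * 19.5560 * 30.9065 = 215267.9231 W = 215.2679 kW

215.2679 kW


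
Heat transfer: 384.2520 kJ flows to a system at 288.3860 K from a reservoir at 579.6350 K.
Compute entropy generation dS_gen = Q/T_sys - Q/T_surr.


dS_sys = 384.2520/288.3860 = 1.3324 kJ/K
dS_surr = -384.2520/579.6350 = -0.6629 kJ/K
dS_gen = 1.3324 - 0.6629 = 0.6695 kJ/K (irreversible)

dS_gen = 0.6695 kJ/K, irreversible


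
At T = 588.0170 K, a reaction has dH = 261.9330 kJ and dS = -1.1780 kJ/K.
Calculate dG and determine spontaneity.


T*dS = 588.0170 * -1.1780 = -692.6840 kJ
dG = 261.9330 + 692.6840 = 954.6170 kJ (non-spontaneous)

dG = 954.6170 kJ, non-spontaneous


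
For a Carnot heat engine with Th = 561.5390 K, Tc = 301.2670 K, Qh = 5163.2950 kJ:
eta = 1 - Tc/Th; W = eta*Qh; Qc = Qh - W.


eta = 1 - 301.2670/561.5390 = 0.4635
W = 0.4635 * 5163.2950 = 2393.1750 kJ
Qc = 5163.2950 - 2393.1750 = 2770.1200 kJ

eta = 46.3498%, W = 2393.1750 kJ, Qc = 2770.1200 kJ


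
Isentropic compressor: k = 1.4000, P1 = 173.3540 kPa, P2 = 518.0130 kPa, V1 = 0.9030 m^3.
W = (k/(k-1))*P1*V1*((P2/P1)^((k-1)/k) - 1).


(k-1)/k = 0.2857
(P2/P1)^exp = 1.3672
W = 3.5000 * 173.3540 * 0.9030 * (1.3672 - 1) = 201.1808 kJ

201.1808 kJ


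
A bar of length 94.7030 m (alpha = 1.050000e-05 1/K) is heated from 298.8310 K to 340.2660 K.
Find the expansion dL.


dT = 41.4350 K
dL = 1.050000e-05 * 94.7030 * 41.4350 = 0.041202 m
L_final = 94.744202 m

dL = 0.041202 m


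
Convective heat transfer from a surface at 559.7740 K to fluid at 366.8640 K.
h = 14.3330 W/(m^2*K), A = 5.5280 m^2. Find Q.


dT = 192.9100 K
Q = 14.3330 * 5.5280 * 192.9100 = 15284.8041 W

15284.8041 W


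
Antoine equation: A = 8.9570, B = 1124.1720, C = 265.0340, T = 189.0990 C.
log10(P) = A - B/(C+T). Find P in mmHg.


C+T = 454.1330
B/(C+T) = 2.4754
log10(P) = 8.9570 - 2.4754 = 6.4816
P = 10^6.4816 = 3030926.4642 mmHg

3030926.4642 mmHg


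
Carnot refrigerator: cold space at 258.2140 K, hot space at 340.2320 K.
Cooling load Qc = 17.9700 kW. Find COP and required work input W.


COP = 258.2140 / 82.0180 = 3.1483
W = 17.9700 / 3.1483 = 5.7079 kW

COP = 3.1483, W = 5.7079 kW


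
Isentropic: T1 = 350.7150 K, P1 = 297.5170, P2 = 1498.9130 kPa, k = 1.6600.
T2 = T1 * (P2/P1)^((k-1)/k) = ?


(k-1)/k = 0.3976
(P2/P1)^exp = 1.9020
T2 = 350.7150 * 1.9020 = 667.0648 K

667.0648 K


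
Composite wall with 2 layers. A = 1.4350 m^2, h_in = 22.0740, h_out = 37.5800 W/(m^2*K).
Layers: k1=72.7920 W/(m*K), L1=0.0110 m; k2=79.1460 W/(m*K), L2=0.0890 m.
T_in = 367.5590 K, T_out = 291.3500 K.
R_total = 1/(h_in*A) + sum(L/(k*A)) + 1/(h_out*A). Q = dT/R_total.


R_conv_in = 1/(22.0740*1.4350) = 0.0316
R_1 = 0.0110/(72.7920*1.4350) = 0.0001
R_2 = 0.0890/(79.1460*1.4350) = 0.0008
R_conv_out = 1/(37.5800*1.4350) = 0.0185
R_total = 0.0510 K/W
Q = 76.2090 / 0.0510 = 1494.2393 W

R_total = 0.0510 K/W, Q = 1494.2393 W


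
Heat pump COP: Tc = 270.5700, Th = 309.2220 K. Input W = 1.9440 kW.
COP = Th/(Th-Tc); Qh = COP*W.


COP = 309.2220 / 38.6520 = 8.0002
Qh = 8.0002 * 1.9440 = 15.5523 kW

COP = 8.0002, Qh = 15.5523 kW


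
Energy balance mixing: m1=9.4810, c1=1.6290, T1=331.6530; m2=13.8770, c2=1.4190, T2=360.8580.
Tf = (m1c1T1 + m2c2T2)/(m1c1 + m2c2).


num = 12228.0530
den = 35.1360
Tf = 348.0205 K

348.0205 K


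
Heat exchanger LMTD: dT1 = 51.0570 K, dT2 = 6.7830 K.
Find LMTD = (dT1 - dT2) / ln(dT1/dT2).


dT1/dT2 = 7.5272
ln(dT1/dT2) = 2.0185
LMTD = 44.2740 / 2.0185 = 21.9339 K

21.9339 K


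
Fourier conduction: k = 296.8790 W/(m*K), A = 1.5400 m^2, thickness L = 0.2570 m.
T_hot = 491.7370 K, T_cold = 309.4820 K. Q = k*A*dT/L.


dT = 182.2550 K
Q = 296.8790 * 1.5400 * 182.2550 / 0.2570 = 324225.0214 W

324225.0214 W


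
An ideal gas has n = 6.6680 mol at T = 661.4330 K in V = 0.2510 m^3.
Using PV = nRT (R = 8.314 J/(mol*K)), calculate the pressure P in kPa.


P = nRT/V = 6.6680 * 8.314 * 661.4330 / 0.2510
= 36668.3586 / 0.2510 = 146089.0782 Pa = 146.0891 kPa

146.0891 kPa


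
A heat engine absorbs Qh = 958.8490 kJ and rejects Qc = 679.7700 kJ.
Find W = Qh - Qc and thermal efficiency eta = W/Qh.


W = 958.8490 - 679.7700 = 279.0790 kJ
eta = 279.0790 / 958.8490 = 0.2911 = 29.1056%

W = 279.0790 kJ, eta = 29.1056%


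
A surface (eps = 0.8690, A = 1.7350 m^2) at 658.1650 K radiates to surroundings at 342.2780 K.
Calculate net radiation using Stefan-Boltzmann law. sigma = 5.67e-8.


T^4 = 1.8765e+11
Tsurr^4 = 1.3725e+10
Q = 0.8690 * 5.67e-8 * 1.7350 * 1.7392e+11 = 14868.0449 W

14868.0449 W


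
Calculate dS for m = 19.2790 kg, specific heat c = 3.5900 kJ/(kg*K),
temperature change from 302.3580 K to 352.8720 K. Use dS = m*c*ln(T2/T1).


T2/T1 = 1.1671
ln(T2/T1) = 0.1545
dS = 19.2790 * 3.5900 * 0.1545 = 10.6928 kJ/K

10.6928 kJ/K


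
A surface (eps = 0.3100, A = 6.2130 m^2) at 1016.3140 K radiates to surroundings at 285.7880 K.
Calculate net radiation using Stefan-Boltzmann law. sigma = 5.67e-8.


T^4 = 1.0669e+12
Tsurr^4 = 6.6708e+09
Q = 0.3100 * 5.67e-8 * 6.2130 * 1.0602e+12 = 115780.0469 W

115780.0469 W


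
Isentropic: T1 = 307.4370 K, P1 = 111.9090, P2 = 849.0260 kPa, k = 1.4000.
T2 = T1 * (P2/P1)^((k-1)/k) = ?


(k-1)/k = 0.2857
(P2/P1)^exp = 1.7842
T2 = 307.4370 * 1.7842 = 548.5304 K

548.5304 K


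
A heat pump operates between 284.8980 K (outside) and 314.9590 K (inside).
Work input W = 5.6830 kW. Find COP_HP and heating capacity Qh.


COP = 314.9590 / 30.0610 = 10.4773
Qh = 10.4773 * 5.6830 = 59.5427 kW

COP = 10.4773, Qh = 59.5427 kW


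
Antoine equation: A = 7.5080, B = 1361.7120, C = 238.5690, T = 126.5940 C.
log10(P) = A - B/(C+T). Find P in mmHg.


C+T = 365.1630
B/(C+T) = 3.7291
log10(P) = 7.5080 - 3.7291 = 3.7789
P = 10^3.7789 = 6011.0106 mmHg

6011.0106 mmHg


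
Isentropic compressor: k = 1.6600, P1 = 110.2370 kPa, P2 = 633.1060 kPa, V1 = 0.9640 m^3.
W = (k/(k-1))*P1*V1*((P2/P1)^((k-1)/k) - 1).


(k-1)/k = 0.3976
(P2/P1)^exp = 2.0037
W = 2.5152 * 110.2370 * 0.9640 * (2.0037 - 1) = 268.2673 kJ

268.2673 kJ


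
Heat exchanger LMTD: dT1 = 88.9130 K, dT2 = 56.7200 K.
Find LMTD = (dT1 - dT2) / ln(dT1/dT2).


dT1/dT2 = 1.5676
ln(dT1/dT2) = 0.4495
LMTD = 32.1930 / 0.4495 = 71.6146 K

71.6146 K


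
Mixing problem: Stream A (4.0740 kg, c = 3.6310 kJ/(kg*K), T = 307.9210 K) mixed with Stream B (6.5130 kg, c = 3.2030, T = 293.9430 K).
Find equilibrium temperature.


num = 10686.9669
den = 35.6538
Tf = 299.7424 K

299.7424 K


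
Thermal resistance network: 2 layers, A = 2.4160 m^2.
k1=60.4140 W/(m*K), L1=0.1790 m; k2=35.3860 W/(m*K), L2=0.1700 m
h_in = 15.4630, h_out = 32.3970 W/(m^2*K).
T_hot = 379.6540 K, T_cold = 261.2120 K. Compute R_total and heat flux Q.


R_conv_in = 1/(15.4630*2.4160) = 0.0268
R_1 = 0.1790/(60.4140*2.4160) = 0.0012
R_2 = 0.1700/(35.3860*2.4160) = 0.0020
R_conv_out = 1/(32.3970*2.4160) = 0.0128
R_total = 0.0428 K/W
Q = 118.4420 / 0.0428 = 2770.0204 W

R_total = 0.0428 K/W, Q = 2770.0204 W


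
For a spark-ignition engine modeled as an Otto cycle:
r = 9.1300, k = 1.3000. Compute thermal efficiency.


r^(k-1) = 1.9415
eta = 1 - 1/1.9415 = 0.4849 = 48.4939%

48.4939%


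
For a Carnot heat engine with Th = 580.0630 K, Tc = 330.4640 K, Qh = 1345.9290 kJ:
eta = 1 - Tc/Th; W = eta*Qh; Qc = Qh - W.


eta = 1 - 330.4640/580.0630 = 0.4303
W = 0.4303 * 1345.9290 = 579.1484 kJ
Qc = 1345.9290 - 579.1484 = 766.7806 kJ

eta = 43.0296%, W = 579.1484 kJ, Qc = 766.7806 kJ


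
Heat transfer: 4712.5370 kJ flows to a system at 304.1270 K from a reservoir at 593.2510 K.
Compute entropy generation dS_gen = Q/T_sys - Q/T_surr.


dS_sys = 4712.5370/304.1270 = 15.4953 kJ/K
dS_surr = -4712.5370/593.2510 = -7.9436 kJ/K
dS_gen = 15.4953 - 7.9436 = 7.5517 kJ/K (irreversible)

dS_gen = 7.5517 kJ/K, irreversible


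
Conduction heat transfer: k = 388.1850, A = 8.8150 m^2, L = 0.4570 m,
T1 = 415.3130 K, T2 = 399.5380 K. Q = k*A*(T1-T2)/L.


dT = 15.7750 K
Q = 388.1850 * 8.8150 * 15.7750 / 0.4570 = 118117.4967 W

118117.4967 W


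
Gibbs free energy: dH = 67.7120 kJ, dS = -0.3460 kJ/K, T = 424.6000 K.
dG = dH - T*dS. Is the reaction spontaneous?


T*dS = 424.6000 * -0.3460 = -146.9116 kJ
dG = 67.7120 + 146.9116 = 214.6236 kJ (non-spontaneous)

dG = 214.6236 kJ, non-spontaneous


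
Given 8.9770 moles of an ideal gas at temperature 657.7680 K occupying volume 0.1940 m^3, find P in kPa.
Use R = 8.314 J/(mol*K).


P = nRT/V = 8.9770 * 8.314 * 657.7680 / 0.1940
= 49092.3687 / 0.1940 = 253053.4467 Pa = 253.0534 kPa

253.0534 kPa


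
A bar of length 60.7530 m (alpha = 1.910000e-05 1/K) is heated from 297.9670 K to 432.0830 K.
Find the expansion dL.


dT = 134.1160 K
dL = 1.910000e-05 * 60.7530 * 134.1160 = 0.155626 m
L_final = 60.908626 m

dL = 0.155626 m


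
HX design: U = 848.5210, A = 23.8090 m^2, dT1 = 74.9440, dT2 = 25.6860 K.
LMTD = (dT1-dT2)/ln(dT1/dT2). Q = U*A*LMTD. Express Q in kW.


LMTD = 46.0013 K
Q = 848.5210 * 23.8090 * 46.0013 = 929338.9958 W = 929.3390 kW

929.3390 kW


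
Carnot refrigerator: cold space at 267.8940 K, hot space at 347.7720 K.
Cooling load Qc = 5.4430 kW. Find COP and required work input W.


COP = 267.8940 / 79.8780 = 3.3538
W = 5.4430 / 3.3538 = 1.6229 kW

COP = 3.3538, W = 1.6229 kW


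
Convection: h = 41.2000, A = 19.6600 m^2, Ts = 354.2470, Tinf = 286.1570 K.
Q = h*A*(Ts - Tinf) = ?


dT = 68.0900 K
Q = 41.2000 * 19.6600 * 68.0900 = 55152.3553 W

55152.3553 W


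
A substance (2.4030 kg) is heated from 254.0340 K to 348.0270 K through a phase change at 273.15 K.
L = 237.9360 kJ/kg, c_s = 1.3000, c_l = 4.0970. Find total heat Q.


Q1 (sensible, solid) = 2.4030 * 1.3000 * 19.1160 = 59.7165 kJ
Q2 (latent) = 2.4030 * 237.9360 = 571.7602 kJ
Q3 (sensible, liquid) = 2.4030 * 4.0970 * 74.8770 = 737.1709 kJ
Q_total = 1368.6476 kJ

1368.6476 kJ


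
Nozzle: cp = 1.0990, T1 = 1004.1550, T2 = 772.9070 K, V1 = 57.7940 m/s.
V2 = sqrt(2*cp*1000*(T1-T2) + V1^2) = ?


dT = 231.2480 K
2*cp*1000*dT = 508283.1040
V1^2 = 3340.1464
V2 = sqrt(511623.2504) = 715.2784 m/s

715.2784 m/s


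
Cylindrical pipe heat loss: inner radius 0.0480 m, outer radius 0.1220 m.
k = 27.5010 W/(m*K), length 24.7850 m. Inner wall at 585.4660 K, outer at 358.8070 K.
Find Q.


dT = 226.6590 K
ln(ro/ri) = 0.9328
Q = 2*pi*27.5010*24.7850*226.6590 / 0.9328 = 1040620.5100 W

1040620.5100 W


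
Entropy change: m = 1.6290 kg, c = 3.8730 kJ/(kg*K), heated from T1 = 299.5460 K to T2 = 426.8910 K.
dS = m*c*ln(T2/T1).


T2/T1 = 1.4251
ln(T2/T1) = 0.3543
dS = 1.6290 * 3.8730 * 0.3543 = 2.2351 kJ/K

2.2351 kJ/K


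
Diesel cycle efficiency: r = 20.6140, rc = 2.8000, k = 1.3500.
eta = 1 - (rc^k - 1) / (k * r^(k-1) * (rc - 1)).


r^(k-1) = 2.8837
rc^k = 4.0148
eta = 0.5698 = 56.9776%

56.9776%


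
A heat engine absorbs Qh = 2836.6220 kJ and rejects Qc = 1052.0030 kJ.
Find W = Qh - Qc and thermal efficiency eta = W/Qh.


W = 2836.6220 - 1052.0030 = 1784.6190 kJ
eta = 1784.6190 / 2836.6220 = 0.6291 = 62.9135%

W = 1784.6190 kJ, eta = 62.9135%


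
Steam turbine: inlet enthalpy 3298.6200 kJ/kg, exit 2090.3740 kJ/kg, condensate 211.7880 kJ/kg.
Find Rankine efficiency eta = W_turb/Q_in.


W = 1208.2460 kJ/kg
Q_in = 3086.8320 kJ/kg
eta = 0.3914 = 39.1419%

eta = 39.1419%


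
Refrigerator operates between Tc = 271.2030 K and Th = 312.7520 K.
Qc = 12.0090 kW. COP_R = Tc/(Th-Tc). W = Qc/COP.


COP = 271.2030 / 41.5490 = 6.5273
W = 12.0090 / 6.5273 = 1.8398 kW

COP = 6.5273, W = 1.8398 kW


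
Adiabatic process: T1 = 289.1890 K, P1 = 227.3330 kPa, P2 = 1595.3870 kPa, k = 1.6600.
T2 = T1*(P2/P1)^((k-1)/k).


(k-1)/k = 0.3976
(P2/P1)^exp = 2.1699
T2 = 289.1890 * 2.1699 = 627.5151 K

627.5151 K


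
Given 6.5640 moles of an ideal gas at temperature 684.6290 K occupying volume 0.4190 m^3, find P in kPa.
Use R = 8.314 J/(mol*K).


P = nRT/V = 6.5640 * 8.314 * 684.6290 / 0.4190
= 37362.3241 / 0.4190 = 89170.2247 Pa = 89.1702 kPa

89.1702 kPa


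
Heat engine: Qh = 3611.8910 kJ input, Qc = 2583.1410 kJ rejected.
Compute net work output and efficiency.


W = 3611.8910 - 2583.1410 = 1028.7500 kJ
eta = 1028.7500 / 3611.8910 = 0.2848 = 28.4823%

W = 1028.7500 kJ, eta = 28.4823%


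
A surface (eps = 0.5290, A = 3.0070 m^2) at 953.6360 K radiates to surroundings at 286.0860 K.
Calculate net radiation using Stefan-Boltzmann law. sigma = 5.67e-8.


T^4 = 8.2705e+11
Tsurr^4 = 6.6986e+09
Q = 0.5290 * 5.67e-8 * 3.0070 * 8.2035e+11 = 73989.6268 W

73989.6268 W


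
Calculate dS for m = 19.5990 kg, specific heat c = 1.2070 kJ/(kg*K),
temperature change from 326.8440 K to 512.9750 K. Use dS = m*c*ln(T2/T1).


T2/T1 = 1.5695
ln(T2/T1) = 0.4507
dS = 19.5990 * 1.2070 * 0.4507 = 10.6628 kJ/K

10.6628 kJ/K


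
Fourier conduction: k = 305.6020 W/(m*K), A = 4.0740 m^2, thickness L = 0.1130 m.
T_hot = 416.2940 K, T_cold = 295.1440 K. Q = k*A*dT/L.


dT = 121.1500 K
Q = 305.6020 * 4.0740 * 121.1500 / 0.1130 = 1334818.4220 W

1334818.4220 W


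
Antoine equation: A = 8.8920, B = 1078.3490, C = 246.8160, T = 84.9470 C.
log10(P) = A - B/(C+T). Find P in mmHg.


C+T = 331.7630
B/(C+T) = 3.2504
log10(P) = 8.8920 - 3.2504 = 5.6416
P = 10^5.6416 = 438167.8985 mmHg

438167.8985 mmHg


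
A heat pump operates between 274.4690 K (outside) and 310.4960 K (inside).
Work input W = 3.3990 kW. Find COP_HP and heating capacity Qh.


COP = 310.4960 / 36.0270 = 8.6184
Qh = 8.6184 * 3.3990 = 29.2940 kW

COP = 8.6184, Qh = 29.2940 kW


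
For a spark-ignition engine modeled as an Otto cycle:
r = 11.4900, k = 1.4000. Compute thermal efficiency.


r^(k-1) = 2.6554
eta = 1 - 1/2.6554 = 0.6234 = 62.3407%

62.3407%


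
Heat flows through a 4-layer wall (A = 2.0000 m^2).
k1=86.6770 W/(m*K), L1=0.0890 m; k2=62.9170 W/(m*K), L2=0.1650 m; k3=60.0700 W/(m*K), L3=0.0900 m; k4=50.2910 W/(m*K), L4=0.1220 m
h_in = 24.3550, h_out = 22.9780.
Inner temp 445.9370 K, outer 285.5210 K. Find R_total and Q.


R_conv_in = 1/(24.3550*2.0000) = 0.0205
R_1 = 0.0890/(86.6770*2.0000) = 0.0005
R_2 = 0.1650/(62.9170*2.0000) = 0.0013
R_3 = 0.0900/(60.0700*2.0000) = 0.0007
R_4 = 0.1220/(50.2910*2.0000) = 0.0012
R_conv_out = 1/(22.9780*2.0000) = 0.0218
R_total = 0.0461 K/W
Q = 160.4160 / 0.0461 = 3481.5274 W

R_total = 0.0461 K/W, Q = 3481.5274 W


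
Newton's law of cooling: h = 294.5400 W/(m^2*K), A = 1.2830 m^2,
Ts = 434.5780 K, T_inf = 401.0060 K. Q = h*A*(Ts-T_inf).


dT = 33.5720 K
Q = 294.5400 * 1.2830 * 33.5720 = 12686.6849 W

12686.6849 W


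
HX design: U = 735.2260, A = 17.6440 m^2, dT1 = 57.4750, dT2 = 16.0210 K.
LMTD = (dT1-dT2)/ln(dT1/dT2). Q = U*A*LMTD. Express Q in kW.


LMTD = 32.4506 K
Q = 735.2260 * 17.6440 * 32.4506 = 420959.7155 W = 420.9597 kW

420.9597 kW


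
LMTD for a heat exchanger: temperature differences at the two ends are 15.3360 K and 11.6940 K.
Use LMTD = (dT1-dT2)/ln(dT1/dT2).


dT1/dT2 = 1.3114
ln(dT1/dT2) = 0.2711
LMTD = 3.6420 / 0.2711 = 13.4328 K

13.4328 K


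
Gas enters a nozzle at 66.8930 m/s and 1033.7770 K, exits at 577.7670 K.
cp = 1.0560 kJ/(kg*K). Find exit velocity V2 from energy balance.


dT = 456.0100 K
2*cp*1000*dT = 963093.1200
V1^2 = 4474.6734
V2 = sqrt(967567.7934) = 983.6502 m/s

983.6502 m/s


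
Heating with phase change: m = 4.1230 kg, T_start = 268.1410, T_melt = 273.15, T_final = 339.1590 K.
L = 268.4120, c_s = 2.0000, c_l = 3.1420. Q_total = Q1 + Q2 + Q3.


Q1 (sensible, solid) = 4.1230 * 2.0000 * 5.0090 = 41.3042 kJ
Q2 (latent) = 4.1230 * 268.4120 = 1106.6627 kJ
Q3 (sensible, liquid) = 4.1230 * 3.1420 * 66.0090 = 855.1113 kJ
Q_total = 2003.0782 kJ

2003.0782 kJ


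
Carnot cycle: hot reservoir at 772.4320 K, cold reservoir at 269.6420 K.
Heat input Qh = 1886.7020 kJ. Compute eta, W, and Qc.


eta = 1 - 269.6420/772.4320 = 0.6509
W = 0.6509 * 1886.7020 = 1228.0886 kJ
Qc = 1886.7020 - 1228.0886 = 658.6134 kJ

eta = 65.0918%, W = 1228.0886 kJ, Qc = 658.6134 kJ


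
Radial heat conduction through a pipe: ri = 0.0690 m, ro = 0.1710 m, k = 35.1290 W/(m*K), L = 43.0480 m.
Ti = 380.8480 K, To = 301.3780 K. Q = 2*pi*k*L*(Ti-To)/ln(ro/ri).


dT = 79.4700 K
ln(ro/ri) = 0.9076
Q = 2*pi*35.1290*43.0480*79.4700 / 0.9076 = 832008.7848 W

832008.7848 W


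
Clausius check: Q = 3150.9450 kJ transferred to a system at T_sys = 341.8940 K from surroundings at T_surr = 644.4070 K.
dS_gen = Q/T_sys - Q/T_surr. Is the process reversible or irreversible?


dS_sys = 3150.9450/341.8940 = 9.2161 kJ/K
dS_surr = -3150.9450/644.4070 = -4.8897 kJ/K
dS_gen = 9.2161 - 4.8897 = 4.3265 kJ/K (irreversible)

dS_gen = 4.3265 kJ/K, irreversible


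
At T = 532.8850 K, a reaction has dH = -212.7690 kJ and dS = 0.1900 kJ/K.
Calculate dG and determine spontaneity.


T*dS = 532.8850 * 0.1900 = 101.2481 kJ
dG = -212.7690 - 101.2481 = -314.0172 kJ (spontaneous)

dG = -314.0172 kJ, spontaneous


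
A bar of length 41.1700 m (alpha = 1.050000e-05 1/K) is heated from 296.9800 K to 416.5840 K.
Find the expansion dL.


dT = 119.6040 K
dL = 1.050000e-05 * 41.1700 * 119.6040 = 0.051703 m
L_final = 41.221703 m

dL = 0.051703 m


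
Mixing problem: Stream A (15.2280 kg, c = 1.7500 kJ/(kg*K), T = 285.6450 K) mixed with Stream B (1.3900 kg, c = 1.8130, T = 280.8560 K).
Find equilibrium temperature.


num = 8319.9304
den = 29.1691
Tf = 285.2313 K

285.2313 K


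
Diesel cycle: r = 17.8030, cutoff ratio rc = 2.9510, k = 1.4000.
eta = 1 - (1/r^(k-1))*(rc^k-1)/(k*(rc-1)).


r^(k-1) = 3.1637
rc^k = 4.5494
eta = 0.5893 = 58.9252%

58.9252%


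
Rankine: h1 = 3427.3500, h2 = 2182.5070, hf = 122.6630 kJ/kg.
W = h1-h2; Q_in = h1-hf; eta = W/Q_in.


W = 1244.8430 kJ/kg
Q_in = 3304.6870 kJ/kg
eta = 0.3767 = 37.6690%

eta = 37.6690%


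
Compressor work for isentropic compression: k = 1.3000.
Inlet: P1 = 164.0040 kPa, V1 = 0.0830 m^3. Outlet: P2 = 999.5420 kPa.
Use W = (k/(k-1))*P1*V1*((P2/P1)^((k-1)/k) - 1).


(k-1)/k = 0.2308
(P2/P1)^exp = 1.5175
W = 4.3333 * 164.0040 * 0.0830 * (1.5175 - 1) = 30.5283 kJ

30.5283 kJ


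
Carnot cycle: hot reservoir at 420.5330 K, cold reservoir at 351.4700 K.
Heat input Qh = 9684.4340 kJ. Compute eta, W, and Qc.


eta = 1 - 351.4700/420.5330 = 0.1642
W = 0.1642 * 9684.4340 = 1590.4485 kJ
Qc = 9684.4340 - 1590.4485 = 8093.9855 kJ

eta = 16.4227%, W = 1590.4485 kJ, Qc = 8093.9855 kJ


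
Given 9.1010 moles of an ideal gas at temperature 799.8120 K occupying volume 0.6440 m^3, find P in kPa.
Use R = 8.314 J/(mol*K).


P = nRT/V = 9.1010 * 8.314 * 799.8120 / 0.6440
= 60518.3460 / 0.6440 = 93972.5870 Pa = 93.9726 kPa

93.9726 kPa


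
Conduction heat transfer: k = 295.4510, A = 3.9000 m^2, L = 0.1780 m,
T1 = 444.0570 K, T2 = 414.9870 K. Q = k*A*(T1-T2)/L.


dT = 29.0700 K
Q = 295.4510 * 3.9000 * 29.0700 / 0.1780 = 188180.7091 W

188180.7091 W


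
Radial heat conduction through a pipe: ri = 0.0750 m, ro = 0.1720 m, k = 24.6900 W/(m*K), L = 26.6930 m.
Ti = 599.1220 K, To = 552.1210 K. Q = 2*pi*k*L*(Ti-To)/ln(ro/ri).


dT = 47.0010 K
ln(ro/ri) = 0.8300
Q = 2*pi*24.6900*26.6930*47.0010 / 0.8300 = 234489.8350 W

234489.8350 W


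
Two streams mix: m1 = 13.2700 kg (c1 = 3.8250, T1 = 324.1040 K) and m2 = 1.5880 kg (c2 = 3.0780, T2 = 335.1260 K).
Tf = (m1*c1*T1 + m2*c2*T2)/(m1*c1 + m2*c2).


num = 18088.8401
den = 55.6456
Tf = 325.0722 K

325.0722 K


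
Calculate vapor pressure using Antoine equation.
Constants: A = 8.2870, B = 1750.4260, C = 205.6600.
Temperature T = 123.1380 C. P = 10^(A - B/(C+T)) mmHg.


C+T = 328.7980
B/(C+T) = 5.3237
log10(P) = 8.2870 - 5.3237 = 2.9633
P = 10^2.9633 = 918.9409 mmHg

918.9409 mmHg


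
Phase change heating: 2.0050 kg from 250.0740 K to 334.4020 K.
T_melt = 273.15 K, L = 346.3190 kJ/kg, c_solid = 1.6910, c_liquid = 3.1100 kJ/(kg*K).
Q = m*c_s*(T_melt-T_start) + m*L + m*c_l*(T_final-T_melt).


Q1 (sensible, solid) = 2.0050 * 1.6910 * 23.0760 = 78.2381 kJ
Q2 (latent) = 2.0050 * 346.3190 = 694.3696 kJ
Q3 (sensible, liquid) = 2.0050 * 3.1100 * 61.2520 = 381.9399 kJ
Q_total = 1154.5476 kJ

1154.5476 kJ


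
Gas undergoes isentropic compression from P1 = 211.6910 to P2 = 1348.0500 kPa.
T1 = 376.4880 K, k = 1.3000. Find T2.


(k-1)/k = 0.2308
(P2/P1)^exp = 1.5330
T2 = 376.4880 * 1.5330 = 577.1523 K

577.1523 K


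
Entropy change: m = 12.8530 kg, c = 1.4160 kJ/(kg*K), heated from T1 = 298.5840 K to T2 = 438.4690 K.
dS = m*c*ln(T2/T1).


T2/T1 = 1.4685
ln(T2/T1) = 0.3842
dS = 12.8530 * 1.4160 * 0.3842 = 6.9931 kJ/K

6.9931 kJ/K


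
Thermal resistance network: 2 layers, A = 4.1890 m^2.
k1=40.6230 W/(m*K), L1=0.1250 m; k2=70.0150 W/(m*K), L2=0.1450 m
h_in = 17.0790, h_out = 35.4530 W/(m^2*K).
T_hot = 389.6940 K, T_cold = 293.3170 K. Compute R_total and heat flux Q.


R_conv_in = 1/(17.0790*4.1890) = 0.0140
R_1 = 0.1250/(40.6230*4.1890) = 0.0007
R_2 = 0.1450/(70.0150*4.1890) = 0.0005
R_conv_out = 1/(35.4530*4.1890) = 0.0067
R_total = 0.0219 K/W
Q = 96.3770 / 0.0219 = 4392.7915 W

R_total = 0.0219 K/W, Q = 4392.7915 W
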